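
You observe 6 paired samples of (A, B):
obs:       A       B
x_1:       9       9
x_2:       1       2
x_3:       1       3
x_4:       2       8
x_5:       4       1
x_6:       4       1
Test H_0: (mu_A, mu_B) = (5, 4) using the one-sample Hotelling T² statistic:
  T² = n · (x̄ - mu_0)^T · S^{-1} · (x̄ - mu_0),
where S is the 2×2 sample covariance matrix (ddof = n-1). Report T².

Step 1 — sample mean vector:
  mean(A) = (9 + 1 + 1 + 2 + 4 + 4) / 6 = 21/6 = 3.5
  mean(B) = (9 + 2 + 3 + 8 + 1 + 1) / 6 = 24/6 = 4
  x̄ = (3.5, 4),  deviation x̄ - mu_0 = (3.5, 4) - (5, 4) = (-1.5, 0).

Step 2 — sample covariance matrix, S[i,j] = (1/(n-1)) · Σ_k (x_{k,i} - mean_i) · (x_{k,j} - mean_j), divisor n-1 = 5:
  S[A,A] = ((5.5)·(5.5) + (-2.5)·(-2.5) + (-2.5)·(-2.5) + (-1.5)·(-1.5) + (0.5)·(0.5) + (0.5)·(0.5)) / 5 = 45.5/5 = 9.1
  S[A,B] = ((5.5)·(5) + (-2.5)·(-2) + (-2.5)·(-1) + (-1.5)·(4) + (0.5)·(-3) + (0.5)·(-3)) / 5 = 26/5 = 5.2
  S[B,B] = ((5)·(5) + (-2)·(-2) + (-1)·(-1) + (4)·(4) + (-3)·(-3) + (-3)·(-3)) / 5 = 64/5 = 12.8
  S = [[9.1, 5.2],
 [5.2, 12.8]].

Step 3 — invert S. det(S) = 9.1·12.8 - (5.2)² = 89.44.
  S^{-1} = (1/det) · [[d, -b], [-b, a]] = [[0.1431, -0.0581],
 [-0.0581, 0.1017]].

Step 4 — quadratic form (x̄ - mu_0)^T · S^{-1} · (x̄ - mu_0):
  S^{-1} · (x̄ - mu_0) = (-0.2147, 0.0872),
  (x̄ - mu_0)^T · [...] = (-1.5)·(-0.2147) + (0)·(0.0872) = 0.322.

Step 5 — scale by n: T² = 6 · 0.322 = 1.932.

T² ≈ 1.932


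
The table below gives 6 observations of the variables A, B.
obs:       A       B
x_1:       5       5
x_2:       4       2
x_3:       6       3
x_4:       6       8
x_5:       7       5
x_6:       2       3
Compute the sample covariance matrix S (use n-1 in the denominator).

Step 1 — column means:
  mean(A) = (5 + 4 + 6 + 6 + 7 + 2) / 6 = 30/6 = 5
  mean(B) = (5 + 2 + 3 + 8 + 5 + 3) / 6 = 26/6 = 4.3333

Step 2 — sample covariance S[i,j] = (1/(n-1)) · Σ_k (x_{k,i} - mean_i) · (x_{k,j} - mean_j), with n-1 = 5.
  S[A,A] = ((0)·(0) + (-1)·(-1) + (1)·(1) + (1)·(1) + (2)·(2) + (-3)·(-3)) / 5 = 16/5 = 3.2
  S[A,B] = ((0)·(0.6667) + (-1)·(-2.3333) + (1)·(-1.3333) + (1)·(3.6667) + (2)·(0.6667) + (-3)·(-1.3333)) / 5 = 10/5 = 2
  S[B,B] = ((0.6667)·(0.6667) + (-2.3333)·(-2.3333) + (-1.3333)·(-1.3333) + (3.6667)·(3.6667) + (0.6667)·(0.6667) + (-1.3333)·(-1.3333)) / 5 = 23.3333/5 = 4.6667

S is symmetric (S[j,i] = S[i,j]). Assembling:

S = [[3.2, 2],
 [2, 4.6667]]


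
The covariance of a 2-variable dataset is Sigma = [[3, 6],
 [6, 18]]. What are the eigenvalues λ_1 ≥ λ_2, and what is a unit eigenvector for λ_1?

Step 1 — characteristic polynomial of 2×2 Sigma:
  det(Sigma - λI) = λ² - trace · λ + det = 0.
  trace = 3 + 18 = 21, det = 3·18 - (6)² = 18.
Step 2 — discriminant:
  Δ = trace² - 4·det = 441 - 72 = 369.
Step 3 — eigenvalues:
  λ = (trace ± √Δ)/2 = (21 ± 19.2094)/2,
  λ_1 = 20.1047,  λ_2 = 0.8953.

Step 4 — unit eigenvector for λ_1: solve (Sigma - λ_1 I)v = 0. First row:
  (3 - 20.1047)·v_x + (6)·v_y = 0, i.e. (-17.1047)·v_x + (6)·v_y = 0,
  so v ∝ (b, λ_1 - a) = (6, 17.1047) = u.
  ||u|| = √((6)² + (17.1047)²) = √(328.5703) ≈ 18.1265,
  v_1 = u/||u|| ≈ (0.331, 0.9436) (||v_1|| = 1).

λ_1 = 20.1047,  λ_2 = 0.8953;  v_1 ≈ (0.331, 0.9436)


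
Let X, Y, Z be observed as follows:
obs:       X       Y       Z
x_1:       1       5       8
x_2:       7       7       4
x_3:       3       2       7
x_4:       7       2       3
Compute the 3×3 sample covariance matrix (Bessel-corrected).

Step 1 — column means:
  mean(X) = (1 + 7 + 3 + 7) / 4 = 18/4 = 4.5
  mean(Y) = (5 + 7 + 2 + 2) / 4 = 16/4 = 4
  mean(Z) = (8 + 4 + 7 + 3) / 4 = 22/4 = 5.5

Step 2 — sample covariance S[i,j] = (1/(n-1)) · Σ_k (x_{k,i} - mean_i) · (x_{k,j} - mean_j), with n-1 = 3.
  S[X,X] = ((-3.5)·(-3.5) + (2.5)·(2.5) + (-1.5)·(-1.5) + (2.5)·(2.5)) / 3 = 27/3 = 9
  S[X,Y] = ((-3.5)·(1) + (2.5)·(3) + (-1.5)·(-2) + (2.5)·(-2)) / 3 = 2/3 = 0.6667
  S[X,Z] = ((-3.5)·(2.5) + (2.5)·(-1.5) + (-1.5)·(1.5) + (2.5)·(-2.5)) / 3 = -21/3 = -7
  S[Y,Y] = ((1)·(1) + (3)·(3) + (-2)·(-2) + (-2)·(-2)) / 3 = 18/3 = 6
  S[Y,Z] = ((1)·(2.5) + (3)·(-1.5) + (-2)·(1.5) + (-2)·(-2.5)) / 3 = 0/3 = 0
  S[Z,Z] = ((2.5)·(2.5) + (-1.5)·(-1.5) + (1.5)·(1.5) + (-2.5)·(-2.5)) / 3 = 17/3 = 5.6667

S is symmetric (S[j,i] = S[i,j]). Assembling:

S = [[9, 0.6667, -7],
 [0.6667, 6, 0],
 [-7, 0, 5.6667]]


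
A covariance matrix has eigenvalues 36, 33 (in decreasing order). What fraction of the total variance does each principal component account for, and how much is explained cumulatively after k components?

Step 1 — total variance = trace(Sigma) = Σ λ_i = 36 + 33 = 69.

Step 2 — fraction explained by component i = λ_i / Σ λ:
  PC1: 36/69 = 0.5217
  PC2: 33/69 = 0.4783

Step 3 — cumulative fraction after k components = (λ_1 + ... + λ_k) / Σ λ:
  k = 1: 36/69 = 0.5217
  k = 2: (36 + 33)/69 = 69/69 = 1

Summary (fraction, with percent):

explained: PC1 0.5217 (52.17%), PC2 0.4783 (47.83%);  cumulative: 0.5217, 1


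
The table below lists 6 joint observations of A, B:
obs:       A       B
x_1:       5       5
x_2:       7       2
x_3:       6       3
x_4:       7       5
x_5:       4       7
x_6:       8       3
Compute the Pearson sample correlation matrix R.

Step 1 — column means:
  mean(A) = (5 + 7 + 6 + 7 + 4 + 8) / 6 = 37/6 = 6.1667
  mean(B) = (5 + 2 + 3 + 5 + 7 + 3) / 6 = 25/6 = 4.1667

Step 2 — sample variances and covariances s[i,j] = (1/(n-1)) · Σ_k (x_{k,i} - mean_i) · (x_{k,j} - mean_j), with n-1 = 5:
  s[A,A] = ((-1.1667)·(-1.1667) + (0.8333)·(0.8333) + (-0.1667)·(-0.1667) + (0.8333)·(0.8333) + (-2.1667)·(-2.1667) + (1.8333)·(1.8333)) / 5 = 10.8333/5 = 2.1667
  s[A,B] = ((-1.1667)·(0.8333) + (0.8333)·(-2.1667) + (-0.1667)·(-1.1667) + (0.8333)·(0.8333) + (-2.1667)·(2.8333) + (1.8333)·(-1.1667)) / 5 = -10.1667/5 = -2.0333
  s[B,B] = ((0.8333)·(0.8333) + (-2.1667)·(-2.1667) + (-1.1667)·(-1.1667) + (0.8333)·(0.8333) + (2.8333)·(2.8333) + (-1.1667)·(-1.1667)) / 5 = 16.8333/5 = 3.3667
  Sample standard deviations s_i = √(s[i,i]):
  s(A) = √(2.1667) = 1.472
  s(B) = √(3.3667) = 1.8348

Step 3 — r_{ij} = s_{ij} / (s_i · s_j):
  r[A,A] = 1 (diagonal).
  r[A,B] = -2.0333 / (1.472 · 1.8348) = -2.0333 / 2.7008 = -0.7529
  r[B,B] = 1 (diagonal).

R is symmetric with unit diagonal. Assembling:

R = [[1, -0.7529],
 [-0.7529, 1]]


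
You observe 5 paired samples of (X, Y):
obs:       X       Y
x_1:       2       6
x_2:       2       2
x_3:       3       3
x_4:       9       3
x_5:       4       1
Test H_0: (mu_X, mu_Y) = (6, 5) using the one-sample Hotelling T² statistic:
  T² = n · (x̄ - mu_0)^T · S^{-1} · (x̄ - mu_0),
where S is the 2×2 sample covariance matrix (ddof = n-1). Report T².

Step 1 — sample mean vector:
  mean(X) = (2 + 2 + 3 + 9 + 4) / 5 = 20/5 = 4
  mean(Y) = (6 + 2 + 3 + 3 + 1) / 5 = 15/5 = 3
  x̄ = (4, 3),  deviation x̄ - mu_0 = (4, 3) - (6, 5) = (-2, -2).

Step 2 — sample covariance matrix, S[i,j] = (1/(n-1)) · Σ_k (x_{k,i} - mean_i) · (x_{k,j} - mean_j), divisor n-1 = 4:
  S[X,X] = ((-2)·(-2) + (-2)·(-2) + (-1)·(-1) + (5)·(5) + (0)·(0)) / 4 = 34/4 = 8.5
  S[X,Y] = ((-2)·(3) + (-2)·(-1) + (-1)·(0) + (5)·(0) + (0)·(-2)) / 4 = -4/4 = -1
  S[Y,Y] = ((3)·(3) + (-1)·(-1) + (0)·(0) + (0)·(0) + (-2)·(-2)) / 4 = 14/4 = 3.5
  S = [[8.5, -1],
 [-1, 3.5]].

Step 3 — invert S. det(S) = 8.5·3.5 - (-1)² = 28.75.
  S^{-1} = (1/det) · [[d, -b], [-b, a]] = [[0.1217, 0.0348],
 [0.0348, 0.2957]].

Step 4 — quadratic form (x̄ - mu_0)^T · S^{-1} · (x̄ - mu_0):
  S^{-1} · (x̄ - mu_0) = (-0.313, -0.6609),
  (x̄ - mu_0)^T · [...] = (-2)·(-0.313) + (-2)·(-0.6609) = 1.9478.

Step 5 — scale by n: T² = 5 · 1.9478 = 9.7391.

T² ≈ 9.7391


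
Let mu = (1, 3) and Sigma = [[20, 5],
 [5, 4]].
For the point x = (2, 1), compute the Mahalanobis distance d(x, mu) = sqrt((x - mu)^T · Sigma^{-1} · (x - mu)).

Step 1 — centre the observation: (x - mu) = (1, -2).

Step 2 — invert Sigma. det(Sigma) = 20·4 - (5)² = 55.
  Sigma^{-1} = (1/det) · [[d, -b], [-b, a]] = [[0.0727, -0.0909],
 [-0.0909, 0.3636]].

Step 3 — form the quadratic (x - mu)^T · Sigma^{-1} · (x - mu):
  Sigma^{-1} · (x - mu) = (0.2545, -0.8182).
  (x - mu)^T · [Sigma^{-1} · (x - mu)] = (1)·(0.2545) + (-2)·(-0.8182) = 1.8909.

Step 4 — take square root: d = √(1.8909) ≈ 1.3751.

d(x, mu) = √(1.8909) ≈ 1.3751


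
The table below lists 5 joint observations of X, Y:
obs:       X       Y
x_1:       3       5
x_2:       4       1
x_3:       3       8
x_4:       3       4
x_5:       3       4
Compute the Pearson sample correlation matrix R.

Step 1 — column means:
  mean(X) = (3 + 4 + 3 + 3 + 3) / 5 = 16/5 = 3.2
  mean(Y) = (5 + 1 + 8 + 4 + 4) / 5 = 22/5 = 4.4

Step 2 — sample variances and covariances s[i,j] = (1/(n-1)) · Σ_k (x_{k,i} - mean_i) · (x_{k,j} - mean_j), with n-1 = 4:
  s[X,X] = ((-0.2)·(-0.2) + (0.8)·(0.8) + (-0.2)·(-0.2) + (-0.2)·(-0.2) + (-0.2)·(-0.2)) / 4 = 0.8/4 = 0.2
  s[X,Y] = ((-0.2)·(0.6) + (0.8)·(-3.4) + (-0.2)·(3.6) + (-0.2)·(-0.4) + (-0.2)·(-0.4)) / 4 = -3.4/4 = -0.85
  s[Y,Y] = ((0.6)·(0.6) + (-3.4)·(-3.4) + (3.6)·(3.6) + (-0.4)·(-0.4) + (-0.4)·(-0.4)) / 4 = 25.2/4 = 6.3
  Sample standard deviations s_i = √(s[i,i]):
  s(X) = √(0.2) = 0.4472
  s(Y) = √(6.3) = 2.51

Step 3 — r_{ij} = s_{ij} / (s_i · s_j):
  r[X,X] = 1 (diagonal).
  r[X,Y] = -0.85 / (0.4472 · 2.51) = -0.85 / 1.1225 = -0.7572
  r[Y,Y] = 1 (diagonal).

R is symmetric with unit diagonal. Assembling:

R = [[1, -0.7572],
 [-0.7572, 1]]


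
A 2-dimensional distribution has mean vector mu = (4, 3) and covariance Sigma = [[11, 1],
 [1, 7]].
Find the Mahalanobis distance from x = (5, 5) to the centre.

Step 1 — centre the observation: (x - mu) = (1, 2).

Step 2 — invert Sigma. det(Sigma) = 11·7 - (1)² = 76.
  Sigma^{-1} = (1/det) · [[d, -b], [-b, a]] = [[0.0921, -0.0132],
 [-0.0132, 0.1447]].

Step 3 — form the quadratic (x - mu)^T · Sigma^{-1} · (x - mu):
  Sigma^{-1} · (x - mu) = (0.0658, 0.2763).
  (x - mu)^T · [Sigma^{-1} · (x - mu)] = (1)·(0.0658) + (2)·(0.2763) = 0.6184.

Step 4 — take square root: d = √(0.6184) ≈ 0.7864.

d(x, mu) = √(0.6184) ≈ 0.7864


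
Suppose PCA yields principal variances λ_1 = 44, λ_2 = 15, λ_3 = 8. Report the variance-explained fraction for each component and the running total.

Step 1 — total variance = trace(Sigma) = Σ λ_i = 44 + 15 + 8 = 67.

Step 2 — fraction explained by component i = λ_i / Σ λ:
  PC1: 44/67 = 0.6567
  PC2: 15/67 = 0.2239
  PC3: 8/67 = 0.1194

Step 3 — cumulative fraction after k components = (λ_1 + ... + λ_k) / Σ λ:
  k = 1: 44/67 = 0.6567
  k = 2: (44 + 15)/67 = 59/67 = 0.8806
  k = 3: (44 + 15 + 8)/67 = 67/67 = 1

Summary (fraction, with percent):

explained: PC1 0.6567 (65.67%), PC2 0.2239 (22.39%), PC3 0.1194 (11.94%);  cumulative: 0.6567, 0.8806, 1


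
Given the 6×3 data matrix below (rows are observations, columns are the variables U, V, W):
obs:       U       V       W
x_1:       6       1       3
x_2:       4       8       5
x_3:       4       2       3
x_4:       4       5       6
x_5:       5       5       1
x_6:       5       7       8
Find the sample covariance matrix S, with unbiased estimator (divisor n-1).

Step 1 — column means:
  mean(U) = (6 + 4 + 4 + 4 + 5 + 5) / 6 = 28/6 = 4.6667
  mean(V) = (1 + 8 + 2 + 5 + 5 + 7) / 6 = 28/6 = 4.6667
  mean(W) = (3 + 5 + 3 + 6 + 1 + 8) / 6 = 26/6 = 4.3333

Step 2 — sample covariance S[i,j] = (1/(n-1)) · Σ_k (x_{k,i} - mean_i) · (x_{k,j} - mean_j), with n-1 = 5.
  S[U,U] = ((1.3333)·(1.3333) + (-0.6667)·(-0.6667) + (-0.6667)·(-0.6667) + (-0.6667)·(-0.6667) + (0.3333)·(0.3333) + (0.3333)·(0.3333)) / 5 = 3.3333/5 = 0.6667
  S[U,V] = ((1.3333)·(-3.6667) + (-0.6667)·(3.3333) + (-0.6667)·(-2.6667) + (-0.6667)·(0.3333) + (0.3333)·(0.3333) + (0.3333)·(2.3333)) / 5 = -4.6667/5 = -0.9333
  S[U,W] = ((1.3333)·(-1.3333) + (-0.6667)·(0.6667) + (-0.6667)·(-1.3333) + (-0.6667)·(1.6667) + (0.3333)·(-3.3333) + (0.3333)·(3.6667)) / 5 = -2.3333/5 = -0.4667
  S[V,V] = ((-3.6667)·(-3.6667) + (3.3333)·(3.3333) + (-2.6667)·(-2.6667) + (0.3333)·(0.3333) + (0.3333)·(0.3333) + (2.3333)·(2.3333)) / 5 = 37.3333/5 = 7.4667
  S[V,W] = ((-3.6667)·(-1.3333) + (3.3333)·(0.6667) + (-2.6667)·(-1.3333) + (0.3333)·(1.6667) + (0.3333)·(-3.3333) + (2.3333)·(3.6667)) / 5 = 18.6667/5 = 3.7333
  S[W,W] = ((-1.3333)·(-1.3333) + (0.6667)·(0.6667) + (-1.3333)·(-1.3333) + (1.6667)·(1.6667) + (-3.3333)·(-3.3333) + (3.6667)·(3.6667)) / 5 = 31.3333/5 = 6.2667

S is symmetric (S[j,i] = S[i,j]). Assembling:

S = [[0.6667, -0.9333, -0.4667],
 [-0.9333, 7.4667, 3.7333],
 [-0.4667, 3.7333, 6.2667]]


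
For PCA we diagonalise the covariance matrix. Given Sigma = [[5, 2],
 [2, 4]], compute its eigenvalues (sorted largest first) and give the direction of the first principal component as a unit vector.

Step 1 — characteristic polynomial of 2×2 Sigma:
  det(Sigma - λI) = λ² - trace · λ + det = 0.
  trace = 5 + 4 = 9, det = 5·4 - (2)² = 16.
Step 2 — discriminant:
  Δ = trace² - 4·det = 81 - 64 = 17.
Step 3 — eigenvalues:
  λ = (trace ± √Δ)/2 = (9 ± 4.1231)/2,
  λ_1 = 6.5616,  λ_2 = 2.4384.

Step 4 — unit eigenvector for λ_1: solve (Sigma - λ_1 I)v = 0. First row:
  (5 - 6.5616)·v_x + (2)·v_y = 0, i.e. (-1.5616)·v_x + (2)·v_y = 0,
  so v ∝ (b, λ_1 - a) = (2, 1.5616) = u.
  ||u|| = √((2)² + (1.5616)²) = √(6.4384) ≈ 2.5374,
  v_1 = u/||u|| ≈ (0.7882, 0.6154) (||v_1|| = 1).

λ_1 = 6.5616,  λ_2 = 2.4384;  v_1 ≈ (0.7882, 0.6154)


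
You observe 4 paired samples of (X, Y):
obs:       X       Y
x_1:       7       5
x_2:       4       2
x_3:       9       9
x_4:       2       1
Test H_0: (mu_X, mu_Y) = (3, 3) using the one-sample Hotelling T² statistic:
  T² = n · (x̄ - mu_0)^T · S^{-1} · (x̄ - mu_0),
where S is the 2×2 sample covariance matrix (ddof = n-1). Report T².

Step 1 — sample mean vector:
  mean(X) = (7 + 4 + 9 + 2) / 4 = 22/4 = 5.5
  mean(Y) = (5 + 2 + 9 + 1) / 4 = 17/4 = 4.25
  x̄ = (5.5, 4.25),  deviation x̄ - mu_0 = (5.5, 4.25) - (3, 3) = (2.5, 1.25).

Step 2 — sample covariance matrix, S[i,j] = (1/(n-1)) · Σ_k (x_{k,i} - mean_i) · (x_{k,j} - mean_j), divisor n-1 = 3:
  S[X,X] = ((1.5)·(1.5) + (-1.5)·(-1.5) + (3.5)·(3.5) + (-3.5)·(-3.5)) / 3 = 29/3 = 9.6667
  S[X,Y] = ((1.5)·(0.75) + (-1.5)·(-2.25) + (3.5)·(4.75) + (-3.5)·(-3.25)) / 3 = 32.5/3 = 10.8333
  S[Y,Y] = ((0.75)·(0.75) + (-2.25)·(-2.25) + (4.75)·(4.75) + (-3.25)·(-3.25)) / 3 = 38.75/3 = 12.9167
  S = [[9.6667, 10.8333],
 [10.8333, 12.9167]].

Step 3 — invert S. det(S) = 9.6667·12.9167 - (10.8333)² = 7.5.
  S^{-1} = (1/det) · [[d, -b], [-b, a]] = [[1.7222, -1.4444],
 [-1.4444, 1.2889]].

Step 4 — quadratic form (x̄ - mu_0)^T · S^{-1} · (x̄ - mu_0):
  S^{-1} · (x̄ - mu_0) = (2.5, -2),
  (x̄ - mu_0)^T · [...] = (2.5)·(2.5) + (1.25)·(-2) = 3.75.

Step 5 — scale by n: T² = 4 · 3.75 = 15.

T² ≈ 15


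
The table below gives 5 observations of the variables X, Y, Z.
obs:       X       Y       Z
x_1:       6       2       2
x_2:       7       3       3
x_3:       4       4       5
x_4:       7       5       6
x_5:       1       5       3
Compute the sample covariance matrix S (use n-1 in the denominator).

Step 1 — column means:
  mean(X) = (6 + 7 + 4 + 7 + 1) / 5 = 25/5 = 5
  mean(Y) = (2 + 3 + 4 + 5 + 5) / 5 = 19/5 = 3.8
  mean(Z) = (2 + 3 + 5 + 6 + 3) / 5 = 19/5 = 3.8

Step 2 — sample covariance S[i,j] = (1/(n-1)) · Σ_k (x_{k,i} - mean_i) · (x_{k,j} - mean_j), with n-1 = 4.
  S[X,X] = ((1)·(1) + (2)·(2) + (-1)·(-1) + (2)·(2) + (-4)·(-4)) / 4 = 26/4 = 6.5
  S[X,Y] = ((1)·(-1.8) + (2)·(-0.8) + (-1)·(0.2) + (2)·(1.2) + (-4)·(1.2)) / 4 = -6/4 = -1.5
  S[X,Z] = ((1)·(-1.8) + (2)·(-0.8) + (-1)·(1.2) + (2)·(2.2) + (-4)·(-0.8)) / 4 = 3/4 = 0.75
  S[Y,Y] = ((-1.8)·(-1.8) + (-0.8)·(-0.8) + (0.2)·(0.2) + (1.2)·(1.2) + (1.2)·(1.2)) / 4 = 6.8/4 = 1.7
  S[Y,Z] = ((-1.8)·(-1.8) + (-0.8)·(-0.8) + (0.2)·(1.2) + (1.2)·(2.2) + (1.2)·(-0.8)) / 4 = 5.8/4 = 1.45
  S[Z,Z] = ((-1.8)·(-1.8) + (-0.8)·(-0.8) + (1.2)·(1.2) + (2.2)·(2.2) + (-0.8)·(-0.8)) / 4 = 10.8/4 = 2.7

S is symmetric (S[j,i] = S[i,j]). Assembling:

S = [[6.5, -1.5, 0.75],
 [-1.5, 1.7, 1.45],
 [0.75, 1.45, 2.7]]


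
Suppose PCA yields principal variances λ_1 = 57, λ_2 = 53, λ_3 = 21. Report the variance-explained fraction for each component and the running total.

Step 1 — total variance = trace(Sigma) = Σ λ_i = 57 + 53 + 21 = 131.

Step 2 — fraction explained by component i = λ_i / Σ λ:
  PC1: 57/131 = 0.4351
  PC2: 53/131 = 0.4046
  PC3: 21/131 = 0.1603

Step 3 — cumulative fraction after k components = (λ_1 + ... + λ_k) / Σ λ:
  k = 1: 57/131 = 0.4351
  k = 2: (57 + 53)/131 = 110/131 = 0.8397
  k = 3: (57 + 53 + 21)/131 = 131/131 = 1

Summary (fraction, with percent):

explained: PC1 0.4351 (43.51%), PC2 0.4046 (40.46%), PC3 0.1603 (16.03%);  cumulative: 0.4351, 0.8397, 1


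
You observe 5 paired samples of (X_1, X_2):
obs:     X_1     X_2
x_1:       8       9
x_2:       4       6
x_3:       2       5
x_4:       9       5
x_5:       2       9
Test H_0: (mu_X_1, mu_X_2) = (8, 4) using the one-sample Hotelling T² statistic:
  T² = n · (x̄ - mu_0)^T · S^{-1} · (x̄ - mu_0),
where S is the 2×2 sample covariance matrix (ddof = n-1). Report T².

Step 1 — sample mean vector:
  mean(X_1) = (8 + 4 + 2 + 9 + 2) / 5 = 25/5 = 5
  mean(X_2) = (9 + 6 + 5 + 5 + 9) / 5 = 34/5 = 6.8
  x̄ = (5, 6.8),  deviation x̄ - mu_0 = (5, 6.8) - (8, 4) = (-3, 2.8).

Step 2 — sample covariance matrix, S[i,j] = (1/(n-1)) · Σ_k (x_{k,i} - mean_i) · (x_{k,j} - mean_j), divisor n-1 = 4:
  S[X_1,X_1] = ((3)·(3) + (-1)·(-1) + (-3)·(-3) + (4)·(4) + (-3)·(-3)) / 4 = 44/4 = 11
  S[X_1,X_2] = ((3)·(2.2) + (-1)·(-0.8) + (-3)·(-1.8) + (4)·(-1.8) + (-3)·(2.2)) / 4 = -1/4 = -0.25
  S[X_2,X_2] = ((2.2)·(2.2) + (-0.8)·(-0.8) + (-1.8)·(-1.8) + (-1.8)·(-1.8) + (2.2)·(2.2)) / 4 = 16.8/4 = 4.2
  S = [[11, -0.25],
 [-0.25, 4.2]].

Step 3 — invert S. det(S) = 11·4.2 - (-0.25)² = 46.1375.
  S^{-1} = (1/det) · [[d, -b], [-b, a]] = [[0.091, 0.0054],
 [0.0054, 0.2384]].

Step 4 — quadratic form (x̄ - mu_0)^T · S^{-1} · (x̄ - mu_0):
  S^{-1} · (x̄ - mu_0) = (-0.2579, 0.6513),
  (x̄ - mu_0)^T · [...] = (-3)·(-0.2579) + (2.8)·(0.6513) = 2.5975.

Step 5 — scale by n: T² = 5 · 2.5975 = 12.9873.

T² ≈ 12.9873


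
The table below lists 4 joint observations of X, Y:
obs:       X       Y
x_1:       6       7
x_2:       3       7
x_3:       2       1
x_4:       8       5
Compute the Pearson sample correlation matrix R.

Step 1 — column means:
  mean(X) = (6 + 3 + 2 + 8) / 4 = 19/4 = 4.75
  mean(Y) = (7 + 7 + 1 + 5) / 4 = 20/4 = 5

Step 2 — sample variances and covariances s[i,j] = (1/(n-1)) · Σ_k (x_{k,i} - mean_i) · (x_{k,j} - mean_j), with n-1 = 3:
  s[X,X] = ((1.25)·(1.25) + (-1.75)·(-1.75) + (-2.75)·(-2.75) + (3.25)·(3.25)) / 3 = 22.75/3 = 7.5833
  s[X,Y] = ((1.25)·(2) + (-1.75)·(2) + (-2.75)·(-4) + (3.25)·(0)) / 3 = 10/3 = 3.3333
  s[Y,Y] = ((2)·(2) + (2)·(2) + (-4)·(-4) + (0)·(0)) / 3 = 24/3 = 8
  Sample standard deviations s_i = √(s[i,i]):
  s(X) = √(7.5833) = 2.7538
  s(Y) = √(8) = 2.8284

Step 3 — r_{ij} = s_{ij} / (s_i · s_j):
  r[X,X] = 1 (diagonal).
  r[X,Y] = 3.3333 / (2.7538 · 2.8284) = 3.3333 / 7.7889 = 0.428
  r[Y,Y] = 1 (diagonal).

R is symmetric with unit diagonal. Assembling:

R = [[1, 0.428],
 [0.428, 1]]


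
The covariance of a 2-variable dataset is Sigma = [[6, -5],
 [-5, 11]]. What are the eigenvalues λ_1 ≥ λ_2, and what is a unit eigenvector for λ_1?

Step 1 — characteristic polynomial of 2×2 Sigma:
  det(Sigma - λI) = λ² - trace · λ + det = 0.
  trace = 6 + 11 = 17, det = 6·11 - (-5)² = 41.
Step 2 — discriminant:
  Δ = trace² - 4·det = 289 - 164 = 125.
Step 3 — eigenvalues:
  λ = (trace ± √Δ)/2 = (17 ± 11.1803)/2,
  λ_1 = 14.0902,  λ_2 = 2.9098.

Step 4 — unit eigenvector for λ_1: solve (Sigma - λ_1 I)v = 0. First row:
  (6 - 14.0902)·v_x + (-5)·v_y = 0, i.e. (-8.0902)·v_x + (-5)·v_y = 0,
  so v ∝ (b, λ_1 - a) = (-5, 8.0902); multiply by -1 so the first entry is positive: u = (5, -8.0902).
  ||u|| = √((5)² + (-8.0902)²) = √(90.4508) ≈ 9.5106,
  v_1 = u/||u|| ≈ (0.5257, -0.8507) (||v_1|| = 1).

λ_1 = 14.0902,  λ_2 = 2.9098;  v_1 ≈ (0.5257, -0.8507)


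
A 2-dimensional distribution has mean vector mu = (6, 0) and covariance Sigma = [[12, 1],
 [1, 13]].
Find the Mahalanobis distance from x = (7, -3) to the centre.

Step 1 — centre the observation: (x - mu) = (1, -3).

Step 2 — invert Sigma. det(Sigma) = 12·13 - (1)² = 155.
  Sigma^{-1} = (1/det) · [[d, -b], [-b, a]] = [[0.0839, -0.0065],
 [-0.0065, 0.0774]].

Step 3 — form the quadratic (x - mu)^T · Sigma^{-1} · (x - mu):
  Sigma^{-1} · (x - mu) = (0.1032, -0.2387).
  (x - mu)^T · [Sigma^{-1} · (x - mu)] = (1)·(0.1032) + (-3)·(-0.2387) = 0.8194.

Step 4 — take square root: d = √(0.8194) ≈ 0.9052.

d(x, mu) = √(0.8194) ≈ 0.9052


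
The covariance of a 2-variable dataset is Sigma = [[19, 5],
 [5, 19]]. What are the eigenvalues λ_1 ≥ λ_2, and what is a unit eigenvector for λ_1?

Step 1 — characteristic polynomial of 2×2 Sigma:
  det(Sigma - λI) = λ² - trace · λ + det = 0.
  trace = 19 + 19 = 38, det = 19·19 - (5)² = 336.
Step 2 — discriminant:
  Δ = trace² - 4·det = 1444 - 1344 = 100.
Step 3 — eigenvalues:
  λ = (trace ± √Δ)/2 = (38 ± 10)/2,
  λ_1 = 24,  λ_2 = 14.

Step 4 — unit eigenvector for λ_1: solve (Sigma - λ_1 I)v = 0. First row:
  (19 - 24)·v_x + (5)·v_y = 0, i.e. (-5)·v_x + (5)·v_y = 0,
  so v ∝ (b, λ_1 - a) = (5, 5) = u.
  ||u|| = √((5)² + (5)²) = √(50) ≈ 7.0711,
  v_1 = u/||u|| ≈ (0.7071, 0.7071) (||v_1|| = 1).

λ_1 = 24,  λ_2 = 14;  v_1 ≈ (0.7071, 0.7071)


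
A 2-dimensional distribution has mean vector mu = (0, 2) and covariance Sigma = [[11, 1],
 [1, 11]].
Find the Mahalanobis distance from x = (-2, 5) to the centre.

Step 1 — centre the observation: (x - mu) = (-2, 3).

Step 2 — invert Sigma. det(Sigma) = 11·11 - (1)² = 120.
  Sigma^{-1} = (1/det) · [[d, -b], [-b, a]] = [[0.0917, -0.0083],
 [-0.0083, 0.0917]].

Step 3 — form the quadratic (x - mu)^T · Sigma^{-1} · (x - mu):
  Sigma^{-1} · (x - mu) = (-0.2083, 0.2917).
  (x - mu)^T · [Sigma^{-1} · (x - mu)] = (-2)·(-0.2083) + (3)·(0.2917) = 1.2917.

Step 4 — take square root: d = √(1.2917) ≈ 1.1365.

d(x, mu) = √(1.2917) ≈ 1.1365


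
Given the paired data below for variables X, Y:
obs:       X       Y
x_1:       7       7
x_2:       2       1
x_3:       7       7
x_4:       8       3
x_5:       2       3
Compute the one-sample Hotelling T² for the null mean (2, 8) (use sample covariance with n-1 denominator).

Step 1 — sample mean vector:
  mean(X) = (7 + 2 + 7 + 8 + 2) / 5 = 26/5 = 5.2
  mean(Y) = (7 + 1 + 7 + 3 + 3) / 5 = 21/5 = 4.2
  x̄ = (5.2, 4.2),  deviation x̄ - mu_0 = (5.2, 4.2) - (2, 8) = (3.2, -3.8).

Step 2 — sample covariance matrix, S[i,j] = (1/(n-1)) · Σ_k (x_{k,i} - mean_i) · (x_{k,j} - mean_j), divisor n-1 = 4:
  S[X,X] = ((1.8)·(1.8) + (-3.2)·(-3.2) + (1.8)·(1.8) + (2.8)·(2.8) + (-3.2)·(-3.2)) / 4 = 34.8/4 = 8.7
  S[X,Y] = ((1.8)·(2.8) + (-3.2)·(-3.2) + (1.8)·(2.8) + (2.8)·(-1.2) + (-3.2)·(-1.2)) / 4 = 20.8/4 = 5.2
  S[Y,Y] = ((2.8)·(2.8) + (-3.2)·(-3.2) + (2.8)·(2.8) + (-1.2)·(-1.2) + (-1.2)·(-1.2)) / 4 = 28.8/4 = 7.2
  S = [[8.7, 5.2],
 [5.2, 7.2]].

Step 3 — invert S. det(S) = 8.7·7.2 - (5.2)² = 35.6.
  S^{-1} = (1/det) · [[d, -b], [-b, a]] = [[0.2022, -0.1461],
 [-0.1461, 0.2444]].

Step 4 — quadratic form (x̄ - mu_0)^T · S^{-1} · (x̄ - mu_0):
  S^{-1} · (x̄ - mu_0) = (1.2022, -1.3961),
  (x̄ - mu_0)^T · [...] = (3.2)·(1.2022) + (-3.8)·(-1.3961) = 9.1522.

Step 5 — scale by n: T² = 5 · 9.1522 = 45.7612.

T² ≈ 45.7612


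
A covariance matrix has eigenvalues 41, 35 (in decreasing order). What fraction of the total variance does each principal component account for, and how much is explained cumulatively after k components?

Step 1 — total variance = trace(Sigma) = Σ λ_i = 41 + 35 = 76.

Step 2 — fraction explained by component i = λ_i / Σ λ:
  PC1: 41/76 = 0.5395
  PC2: 35/76 = 0.4605

Step 3 — cumulative fraction after k components = (λ_1 + ... + λ_k) / Σ λ:
  k = 1: 41/76 = 0.5395
  k = 2: (41 + 35)/76 = 76/76 = 1

Summary (fraction, with percent):

explained: PC1 0.5395 (53.95%), PC2 0.4605 (46.05%);  cumulative: 0.5395, 1


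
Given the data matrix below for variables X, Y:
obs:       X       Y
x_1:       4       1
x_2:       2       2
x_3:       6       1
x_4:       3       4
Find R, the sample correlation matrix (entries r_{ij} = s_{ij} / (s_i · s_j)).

Step 1 — column means:
  mean(X) = (4 + 2 + 6 + 3) / 4 = 15/4 = 3.75
  mean(Y) = (1 + 2 + 1 + 4) / 4 = 8/4 = 2

Step 2 — sample variances and covariances s[i,j] = (1/(n-1)) · Σ_k (x_{k,i} - mean_i) · (x_{k,j} - mean_j), with n-1 = 3:
  s[X,X] = ((0.25)·(0.25) + (-1.75)·(-1.75) + (2.25)·(2.25) + (-0.75)·(-0.75)) / 3 = 8.75/3 = 2.9167
  s[X,Y] = ((0.25)·(-1) + (-1.75)·(0) + (2.25)·(-1) + (-0.75)·(2)) / 3 = -4/3 = -1.3333
  s[Y,Y] = ((-1)·(-1) + (0)·(0) + (-1)·(-1) + (2)·(2)) / 3 = 6/3 = 2
  Sample standard deviations s_i = √(s[i,i]):
  s(X) = √(2.9167) = 1.7078
  s(Y) = √(2) = 1.4142

Step 3 — r_{ij} = s_{ij} / (s_i · s_j):
  r[X,X] = 1 (diagonal).
  r[X,Y] = -1.3333 / (1.7078 · 1.4142) = -1.3333 / 2.4152 = -0.5521
  r[Y,Y] = 1 (diagonal).

R is symmetric with unit diagonal. Assembling:

R = [[1, -0.5521],
 [-0.5521, 1]]


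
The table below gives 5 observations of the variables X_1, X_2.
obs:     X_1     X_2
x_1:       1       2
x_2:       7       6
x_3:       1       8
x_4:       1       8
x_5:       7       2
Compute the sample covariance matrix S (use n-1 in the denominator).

Step 1 — column means:
  mean(X_1) = (1 + 7 + 1 + 1 + 7) / 5 = 17/5 = 3.4
  mean(X_2) = (2 + 6 + 8 + 8 + 2) / 5 = 26/5 = 5.2

Step 2 — sample covariance S[i,j] = (1/(n-1)) · Σ_k (x_{k,i} - mean_i) · (x_{k,j} - mean_j), with n-1 = 4.
  S[X_1,X_1] = ((-2.4)·(-2.4) + (3.6)·(3.6) + (-2.4)·(-2.4) + (-2.4)·(-2.4) + (3.6)·(3.6)) / 4 = 43.2/4 = 10.8
  S[X_1,X_2] = ((-2.4)·(-3.2) + (3.6)·(0.8) + (-2.4)·(2.8) + (-2.4)·(2.8) + (3.6)·(-3.2)) / 4 = -14.4/4 = -3.6
  S[X_2,X_2] = ((-3.2)·(-3.2) + (0.8)·(0.8) + (2.8)·(2.8) + (2.8)·(2.8) + (-3.2)·(-3.2)) / 4 = 36.8/4 = 9.2

S is symmetric (S[j,i] = S[i,j]). Assembling:

S = [[10.8, -3.6],
 [-3.6, 9.2]]


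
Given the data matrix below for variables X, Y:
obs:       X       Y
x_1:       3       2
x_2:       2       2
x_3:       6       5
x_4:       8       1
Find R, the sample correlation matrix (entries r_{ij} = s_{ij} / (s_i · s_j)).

Step 1 — column means:
  mean(X) = (3 + 2 + 6 + 8) / 4 = 19/4 = 4.75
  mean(Y) = (2 + 2 + 5 + 1) / 4 = 10/4 = 2.5

Step 2 — sample variances and covariances s[i,j] = (1/(n-1)) · Σ_k (x_{k,i} - mean_i) · (x_{k,j} - mean_j), with n-1 = 3:
  s[X,X] = ((-1.75)·(-1.75) + (-2.75)·(-2.75) + (1.25)·(1.25) + (3.25)·(3.25)) / 3 = 22.75/3 = 7.5833
  s[X,Y] = ((-1.75)·(-0.5) + (-2.75)·(-0.5) + (1.25)·(2.5) + (3.25)·(-1.5)) / 3 = 0.5/3 = 0.1667
  s[Y,Y] = ((-0.5)·(-0.5) + (-0.5)·(-0.5) + (2.5)·(2.5) + (-1.5)·(-1.5)) / 3 = 9/3 = 3
  Sample standard deviations s_i = √(s[i,i]):
  s(X) = √(7.5833) = 2.7538
  s(Y) = √(3) = 1.7321

Step 3 — r_{ij} = s_{ij} / (s_i · s_j):
  r[X,X] = 1 (diagonal).
  r[X,Y] = 0.1667 / (2.7538 · 1.7321) = 0.1667 / 4.7697 = 0.0349
  r[Y,Y] = 1 (diagonal).

R is symmetric with unit diagonal. Assembling:

R = [[1, 0.0349],
 [0.0349, 1]]


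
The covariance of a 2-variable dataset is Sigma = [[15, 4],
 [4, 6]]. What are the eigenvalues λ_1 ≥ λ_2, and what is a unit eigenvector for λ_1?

Step 1 — characteristic polynomial of 2×2 Sigma:
  det(Sigma - λI) = λ² - trace · λ + det = 0.
  trace = 15 + 6 = 21, det = 15·6 - (4)² = 74.
Step 2 — discriminant:
  Δ = trace² - 4·det = 441 - 296 = 145.
Step 3 — eigenvalues:
  λ = (trace ± √Δ)/2 = (21 ± 12.0416)/2,
  λ_1 = 16.5208,  λ_2 = 4.4792.

Step 4 — unit eigenvector for λ_1: solve (Sigma - λ_1 I)v = 0. First row:
  (15 - 16.5208)·v_x + (4)·v_y = 0, i.e. (-1.5208)·v_x + (4)·v_y = 0,
  so v ∝ (b, λ_1 - a) = (4, 1.5208) = u.
  ||u|| = √((4)² + (1.5208)²) = √(18.3128) ≈ 4.2793,
  v_1 = u/||u|| ≈ (0.9347, 0.3554) (||v_1|| = 1).

λ_1 = 16.5208,  λ_2 = 4.4792;  v_1 ≈ (0.9347, 0.3554)


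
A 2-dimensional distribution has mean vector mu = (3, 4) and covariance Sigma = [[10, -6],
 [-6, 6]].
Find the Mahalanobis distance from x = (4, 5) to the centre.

Step 1 — centre the observation: (x - mu) = (1, 1).

Step 2 — invert Sigma. det(Sigma) = 10·6 - (-6)² = 24.
  Sigma^{-1} = (1/det) · [[d, -b], [-b, a]] = [[0.25, 0.25],
 [0.25, 0.4167]].

Step 3 — form the quadratic (x - mu)^T · Sigma^{-1} · (x - mu):
  Sigma^{-1} · (x - mu) = (0.5, 0.6667).
  (x - mu)^T · [Sigma^{-1} · (x - mu)] = (1)·(0.5) + (1)·(0.6667) = 1.1667.

Step 4 — take square root: d = √(1.1667) ≈ 1.0801.

d(x, mu) = √(1.1667) ≈ 1.0801


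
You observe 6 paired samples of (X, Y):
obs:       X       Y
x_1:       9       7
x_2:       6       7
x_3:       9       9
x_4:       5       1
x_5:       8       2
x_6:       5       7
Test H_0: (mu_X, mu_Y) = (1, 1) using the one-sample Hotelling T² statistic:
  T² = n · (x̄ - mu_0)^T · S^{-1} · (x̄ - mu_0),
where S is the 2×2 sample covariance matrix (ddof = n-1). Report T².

Step 1 — sample mean vector:
  mean(X) = (9 + 6 + 9 + 5 + 8 + 5) / 6 = 42/6 = 7
  mean(Y) = (7 + 7 + 9 + 1 + 2 + 7) / 6 = 33/6 = 5.5
  x̄ = (7, 5.5),  deviation x̄ - mu_0 = (7, 5.5) - (1, 1) = (6, 4.5).

Step 2 — sample covariance matrix, S[i,j] = (1/(n-1)) · Σ_k (x_{k,i} - mean_i) · (x_{k,j} - mean_j), divisor n-1 = 5:
  S[X,X] = ((2)·(2) + (-1)·(-1) + (2)·(2) + (-2)·(-2) + (1)·(1) + (-2)·(-2)) / 5 = 18/5 = 3.6
  S[X,Y] = ((2)·(1.5) + (-1)·(1.5) + (2)·(3.5) + (-2)·(-4.5) + (1)·(-3.5) + (-2)·(1.5)) / 5 = 11/5 = 2.2
  S[Y,Y] = ((1.5)·(1.5) + (1.5)·(1.5) + (3.5)·(3.5) + (-4.5)·(-4.5) + (-3.5)·(-3.5) + (1.5)·(1.5)) / 5 = 51.5/5 = 10.3
  S = [[3.6, 2.2],
 [2.2, 10.3]].

Step 3 — invert S. det(S) = 3.6·10.3 - (2.2)² = 32.24.
  S^{-1} = (1/det) · [[d, -b], [-b, a]] = [[0.3195, -0.0682],
 [-0.0682, 0.1117]].

Step 4 — quadratic form (x̄ - mu_0)^T · S^{-1} · (x̄ - mu_0):
  S^{-1} · (x̄ - mu_0) = (1.6098, 0.0931),
  (x̄ - mu_0)^T · [...] = (6)·(1.6098) + (4.5)·(0.0931) = 10.0775.

Step 5 — scale by n: T² = 6 · 10.0775 = 60.4653.

T² ≈ 60.4653


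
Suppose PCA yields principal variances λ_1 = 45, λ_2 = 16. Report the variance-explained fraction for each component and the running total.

Step 1 — total variance = trace(Sigma) = Σ λ_i = 45 + 16 = 61.

Step 2 — fraction explained by component i = λ_i / Σ λ:
  PC1: 45/61 = 0.7377
  PC2: 16/61 = 0.2623

Step 3 — cumulative fraction after k components = (λ_1 + ... + λ_k) / Σ λ:
  k = 1: 45/61 = 0.7377
  k = 2: (45 + 16)/61 = 61/61 = 1

Summary (fraction, with percent):

explained: PC1 0.7377 (73.77%), PC2 0.2623 (26.23%);  cumulative: 0.7377, 1


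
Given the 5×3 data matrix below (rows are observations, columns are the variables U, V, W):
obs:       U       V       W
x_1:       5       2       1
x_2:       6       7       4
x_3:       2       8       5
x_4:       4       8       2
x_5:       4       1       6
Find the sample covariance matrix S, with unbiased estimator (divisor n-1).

Step 1 — column means:
  mean(U) = (5 + 6 + 2 + 4 + 4) / 5 = 21/5 = 4.2
  mean(V) = (2 + 7 + 8 + 8 + 1) / 5 = 26/5 = 5.2
  mean(W) = (1 + 4 + 5 + 2 + 6) / 5 = 18/5 = 3.6

Step 2 — sample covariance S[i,j] = (1/(n-1)) · Σ_k (x_{k,i} - mean_i) · (x_{k,j} - mean_j), with n-1 = 4.
  S[U,U] = ((0.8)·(0.8) + (1.8)·(1.8) + (-2.2)·(-2.2) + (-0.2)·(-0.2) + (-0.2)·(-0.2)) / 4 = 8.8/4 = 2.2
  S[U,V] = ((0.8)·(-3.2) + (1.8)·(1.8) + (-2.2)·(2.8) + (-0.2)·(2.8) + (-0.2)·(-4.2)) / 4 = -5.2/4 = -1.3
  S[U,W] = ((0.8)·(-2.6) + (1.8)·(0.4) + (-2.2)·(1.4) + (-0.2)·(-1.6) + (-0.2)·(2.4)) / 4 = -4.6/4 = -1.15
  S[V,V] = ((-3.2)·(-3.2) + (1.8)·(1.8) + (2.8)·(2.8) + (2.8)·(2.8) + (-4.2)·(-4.2)) / 4 = 46.8/4 = 11.7
  S[V,W] = ((-3.2)·(-2.6) + (1.8)·(0.4) + (2.8)·(1.4) + (2.8)·(-1.6) + (-4.2)·(2.4)) / 4 = -1.6/4 = -0.4
  S[W,W] = ((-2.6)·(-2.6) + (0.4)·(0.4) + (1.4)·(1.4) + (-1.6)·(-1.6) + (2.4)·(2.4)) / 4 = 17.2/4 = 4.3

S is symmetric (S[j,i] = S[i,j]). Assembling:

S = [[2.2, -1.3, -1.15],
 [-1.3, 11.7, -0.4],
 [-1.15, -0.4, 4.3]]


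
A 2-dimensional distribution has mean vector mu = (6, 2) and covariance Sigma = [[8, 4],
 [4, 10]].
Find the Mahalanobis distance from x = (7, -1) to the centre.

Step 1 — centre the observation: (x - mu) = (1, -3).

Step 2 — invert Sigma. det(Sigma) = 8·10 - (4)² = 64.
  Sigma^{-1} = (1/det) · [[d, -b], [-b, a]] = [[0.1562, -0.0625],
 [-0.0625, 0.125]].

Step 3 — form the quadratic (x - mu)^T · Sigma^{-1} · (x - mu):
  Sigma^{-1} · (x - mu) = (0.3438, -0.4375).
  (x - mu)^T · [Sigma^{-1} · (x - mu)] = (1)·(0.3438) + (-3)·(-0.4375) = 1.6562.

Step 4 — take square root: d = √(1.6562) ≈ 1.287.

d(x, mu) = √(1.6562) ≈ 1.287


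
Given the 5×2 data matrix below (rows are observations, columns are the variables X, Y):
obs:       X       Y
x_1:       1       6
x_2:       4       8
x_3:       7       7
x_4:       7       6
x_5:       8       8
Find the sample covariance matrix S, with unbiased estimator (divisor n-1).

Step 1 — column means:
  mean(X) = (1 + 4 + 7 + 7 + 8) / 5 = 27/5 = 5.4
  mean(Y) = (6 + 8 + 7 + 6 + 8) / 5 = 35/5 = 7

Step 2 — sample covariance S[i,j] = (1/(n-1)) · Σ_k (x_{k,i} - mean_i) · (x_{k,j} - mean_j), with n-1 = 4.
  S[X,X] = ((-4.4)·(-4.4) + (-1.4)·(-1.4) + (1.6)·(1.6) + (1.6)·(1.6) + (2.6)·(2.6)) / 4 = 33.2/4 = 8.3
  S[X,Y] = ((-4.4)·(-1) + (-1.4)·(1) + (1.6)·(0) + (1.6)·(-1) + (2.6)·(1)) / 4 = 4/4 = 1
  S[Y,Y] = ((-1)·(-1) + (1)·(1) + (0)·(0) + (-1)·(-1) + (1)·(1)) / 4 = 4/4 = 1

S is symmetric (S[j,i] = S[i,j]). Assembling:

S = [[8.3, 1],
 [1, 1]]


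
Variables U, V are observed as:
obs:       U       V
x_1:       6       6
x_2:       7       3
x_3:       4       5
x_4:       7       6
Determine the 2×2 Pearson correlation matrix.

Step 1 — column means:
  mean(U) = (6 + 7 + 4 + 7) / 4 = 24/4 = 6
  mean(V) = (6 + 3 + 5 + 6) / 4 = 20/4 = 5

Step 2 — sample variances and covariances s[i,j] = (1/(n-1)) · Σ_k (x_{k,i} - mean_i) · (x_{k,j} - mean_j), with n-1 = 3:
  s[U,U] = ((0)·(0) + (1)·(1) + (-2)·(-2) + (1)·(1)) / 3 = 6/3 = 2
  s[U,V] = ((0)·(1) + (1)·(-2) + (-2)·(0) + (1)·(1)) / 3 = -1/3 = -0.3333
  s[V,V] = ((1)·(1) + (-2)·(-2) + (0)·(0) + (1)·(1)) / 3 = 6/3 = 2
  Sample standard deviations s_i = √(s[i,i]):
  s(U) = √(2) = 1.4142
  s(V) = √(2) = 1.4142

Step 3 — r_{ij} = s_{ij} / (s_i · s_j):
  r[U,U] = 1 (diagonal).
  r[U,V] = -0.3333 / (1.4142 · 1.4142) = -0.3333 / 2 = -0.1667
  r[V,V] = 1 (diagonal).

R is symmetric with unit diagonal. Assembling:

R = [[1, -0.1667],
 [-0.1667, 1]]


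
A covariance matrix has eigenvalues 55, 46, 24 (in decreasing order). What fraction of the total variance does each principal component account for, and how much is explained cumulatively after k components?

Step 1 — total variance = trace(Sigma) = Σ λ_i = 55 + 46 + 24 = 125.

Step 2 — fraction explained by component i = λ_i / Σ λ:
  PC1: 55/125 = 0.44
  PC2: 46/125 = 0.368
  PC3: 24/125 = 0.192

Step 3 — cumulative fraction after k components = (λ_1 + ... + λ_k) / Σ λ:
  k = 1: 55/125 = 0.44
  k = 2: (55 + 46)/125 = 101/125 = 0.808
  k = 3: (55 + 46 + 24)/125 = 125/125 = 1

Summary (fraction, with percent):

explained: PC1 0.44 (44%), PC2 0.368 (36.8%), PC3 0.192 (19.2%);  cumulative: 0.44, 0.808, 1


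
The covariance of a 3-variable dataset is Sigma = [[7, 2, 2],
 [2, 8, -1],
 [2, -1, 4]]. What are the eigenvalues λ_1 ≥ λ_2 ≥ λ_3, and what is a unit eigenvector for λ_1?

Step 1 — characteristic polynomial p(λ) = det(λI - Sigma) = λ³ - tr·λ² + c_1·λ - det, where tr = trace, c_1 = sum of the principal 2×2 minors, det = det(Sigma):
  tr = 7 + 8 + 4 = 19,
  c_1 = (7·8 - (2)²) + (7·4 - (2)²) + (8·4 - (-1)²) = 52 + 24 + 31 = 107,
  det = 7·(8·4 - (-1)²) - (2)·((2)·4 - (-1)·(2)) + (2)·((2)·(-1) - 8·(2)) = 7·(31) - (2)·(10) + (2)·(-18) = 161.
  So p(λ) = λ³ - 19λ² + 107λ - 161.
Step 2 — look for an integer root (rational root theorem: any rational root is an integer divisor of 161). Testing λ = 7:
  p(7) = 343 - 931 + 749 - 161 = 0  ✓
  Dividing out (λ - 7): p(λ) = (λ - 7)(λ² - 12λ + 23).
Step 3 — remaining eigenvalues from the quadratic λ² - 12λ + 23 = 0:
  Δ = 12² - 4·23 = 144 - 92 = 52,  λ = (12 ± √52)/2 = (12 ± 7.2111)/2 ≈ 9.6056 or 2.3944.
  Sorted: λ_1 = 9.6056,  λ_2 = 7,  λ_3 = 2.3944  (check: sum = 19 = tr ✓).

Step 4 — unit eigenvector for λ_1 ≈ 9.6056: v spans the null space of (Sigma - λ_1 I), whose rows are
  r_1 = (-2.6056, 2, 2),  r_2 = (2, -1.6056, -1),  r_3 = (2, -1, -5.6056).
  v is orthogonal to every row, so take v ∝ r_1 × r_2 = ((2)·(-1) - (2)·(-1.6056), (2)·(2) - (-2.6056)·(-1), (-2.6056)·(-1.6056) - (2)·(2)) ≈ (1.2111, 1.3944, 0.1833).
  Let u = (1.2111, 1.3944, 0.1833).
  ||u|| = √((1.2111)² + (1.3944)² + (0.1833)²) = √(3.4449) ≈ 1.856,  v_1 = u/||u|| ≈ (0.6525, 0.7513, 0.0988) (||v_1|| = 1).

λ_1 = 9.6056,  λ_2 = 7,  λ_3 = 2.3944;  v_1 ≈ (0.6525, 0.7513, 0.0988)


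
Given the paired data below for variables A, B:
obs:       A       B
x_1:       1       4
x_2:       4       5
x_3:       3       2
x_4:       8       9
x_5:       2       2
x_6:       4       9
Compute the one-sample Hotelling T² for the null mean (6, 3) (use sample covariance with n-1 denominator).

Step 1 — sample mean vector:
  mean(A) = (1 + 4 + 3 + 8 + 2 + 4) / 6 = 22/6 = 3.6667
  mean(B) = (4 + 5 + 2 + 9 + 2 + 9) / 6 = 31/6 = 5.1667
  x̄ = (3.6667, 5.1667),  deviation x̄ - mu_0 = (3.6667, 5.1667) - (6, 3) = (-2.3333, 2.1667).

Step 2 — sample covariance matrix, S[i,j] = (1/(n-1)) · Σ_k (x_{k,i} - mean_i) · (x_{k,j} - mean_j), divisor n-1 = 5:
  S[A,A] = ((-2.6667)·(-2.6667) + (0.3333)·(0.3333) + (-0.6667)·(-0.6667) + (4.3333)·(4.3333) + (-1.6667)·(-1.6667) + (0.3333)·(0.3333)) / 5 = 29.3333/5 = 5.8667
  S[A,B] = ((-2.6667)·(-1.1667) + (0.3333)·(-0.1667) + (-0.6667)·(-3.1667) + (4.3333)·(3.8333) + (-1.6667)·(-3.1667) + (0.3333)·(3.8333)) / 5 = 28.3333/5 = 5.6667
  S[B,B] = ((-1.1667)·(-1.1667) + (-0.1667)·(-0.1667) + (-3.1667)·(-3.1667) + (3.8333)·(3.8333) + (-3.1667)·(-3.1667) + (3.8333)·(3.8333)) / 5 = 50.8333/5 = 10.1667
  S = [[5.8667, 5.6667],
 [5.6667, 10.1667]].

Step 3 — invert S. det(S) = 5.8667·10.1667 - (5.6667)² = 27.5333.
  S^{-1} = (1/det) · [[d, -b], [-b, a]] = [[0.3692, -0.2058],
 [-0.2058, 0.2131]].

Step 4 — quadratic form (x̄ - mu_0)^T · S^{-1} · (x̄ - mu_0):
  S^{-1} · (x̄ - mu_0) = (-1.3075, 0.9419),
  (x̄ - mu_0)^T · [...] = (-2.3333)·(-1.3075) + (2.1667)·(0.9419) = 5.0916.

Step 5 — scale by n: T² = 6 · 5.0916 = 30.5496.

T² ≈ 30.5496


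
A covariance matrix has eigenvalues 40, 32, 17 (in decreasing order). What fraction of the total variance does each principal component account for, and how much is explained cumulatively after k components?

Step 1 — total variance = trace(Sigma) = Σ λ_i = 40 + 32 + 17 = 89.

Step 2 — fraction explained by component i = λ_i / Σ λ:
  PC1: 40/89 = 0.4494
  PC2: 32/89 = 0.3596
  PC3: 17/89 = 0.191

Step 3 — cumulative fraction after k components = (λ_1 + ... + λ_k) / Σ λ:
  k = 1: 40/89 = 0.4494
  k = 2: (40 + 32)/89 = 72/89 = 0.809
  k = 3: (40 + 32 + 17)/89 = 89/89 = 1

Summary (fraction, with percent):

explained: PC1 0.4494 (44.94%), PC2 0.3596 (35.96%), PC3 0.191 (19.1%);  cumulative: 0.4494, 0.809, 1


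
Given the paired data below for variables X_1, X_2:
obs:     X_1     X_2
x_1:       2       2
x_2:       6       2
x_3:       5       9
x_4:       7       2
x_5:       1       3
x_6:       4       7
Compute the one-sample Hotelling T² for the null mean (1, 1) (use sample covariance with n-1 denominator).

Step 1 — sample mean vector:
  mean(X_1) = (2 + 6 + 5 + 7 + 1 + 4) / 6 = 25/6 = 4.1667
  mean(X_2) = (2 + 2 + 9 + 2 + 3 + 7) / 6 = 25/6 = 4.1667
  x̄ = (4.1667, 4.1667),  deviation x̄ - mu_0 = (4.1667, 4.1667) - (1, 1) = (3.1667, 3.1667).

Step 2 — sample covariance matrix, S[i,j] = (1/(n-1)) · Σ_k (x_{k,i} - mean_i) · (x_{k,j} - mean_j), divisor n-1 = 5:
  S[X_1,X_1] = ((-2.1667)·(-2.1667) + (1.8333)·(1.8333) + (0.8333)·(0.8333) + (2.8333)·(2.8333) + (-3.1667)·(-3.1667) + (-0.1667)·(-0.1667)) / 5 = 26.8333/5 = 5.3667
  S[X_1,X_2] = ((-2.1667)·(-2.1667) + (1.8333)·(-2.1667) + (0.8333)·(4.8333) + (2.8333)·(-2.1667) + (-3.1667)·(-1.1667) + (-0.1667)·(2.8333)) / 5 = 1.8333/5 = 0.3667
  S[X_2,X_2] = ((-2.1667)·(-2.1667) + (-2.1667)·(-2.1667) + (4.8333)·(4.8333) + (-2.1667)·(-2.1667) + (-1.1667)·(-1.1667) + (2.8333)·(2.8333)) / 5 = 46.8333/5 = 9.3667
  S = [[5.3667, 0.3667],
 [0.3667, 9.3667]].

Step 3 — invert S. det(S) = 5.3667·9.3667 - (0.3667)² = 50.1333.
  S^{-1} = (1/det) · [[d, -b], [-b, a]] = [[0.1868, -0.0073],
 [-0.0073, 0.107]].

Step 4 — quadratic form (x̄ - mu_0)^T · S^{-1} · (x̄ - mu_0):
  S^{-1} · (x̄ - mu_0) = (0.5685, 0.3158),
  (x̄ - mu_0)^T · [...] = (3.1667)·(0.5685) + (3.1667)·(0.3158) = 2.8003.

Step 5 — scale by n: T² = 6 · 2.8003 = 16.8019.

T² ≈ 16.8019
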